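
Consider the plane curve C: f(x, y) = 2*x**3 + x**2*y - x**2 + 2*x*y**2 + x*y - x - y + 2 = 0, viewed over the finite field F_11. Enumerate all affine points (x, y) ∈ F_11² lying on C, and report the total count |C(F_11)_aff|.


Affine F_11-points: {(0, 2), (2, 8), (2, 10), (3, 0), (4, 0), (4, 10), (6, 4), (6, 10), (9, 6), (9, 8), (10, 0), (10, 5)}; count = 12.

For each of the 121 pairs (x, y) ∈ F_11², evaluate f(x, y) mod 11. Record the zeros.
  x = 0: [0↦2, 1↦1, 2↦0, 3↦10, 4↦9, 5↦8, 6↦7, 7↦6, 8↦5, 9↦4, 10↦3]  zeros at y ∈ {2}
  x = 1: [0↦2, 1↦5, 2↦1, 3↦1, 4↦5, 5↦2, 6↦3, 7↦8, 8↦6, 9↦8, 10↦3]  zeros at y ∈ ∅
  x = 2: [0↦1, 1↦10, 2↦5, 3↦8, 4↦8, 5↦5, 6↦10, 7↦1, 8↦0, 9↦7, 10↦0]  zeros at y ∈ {8, 10}
  x = 3: [0↦0, 1↦6, 2↦2, 3↦10, 4↦8, 5↦7, 6↦7, 7↦8, 8↦10, 9↦2, 10↦6]  zeros at y ∈ {0}
  x = 4: [0↦0, 1↦5, 2↦4, 3↦8, 4↦6, 5↦9, 6↦6, 7↦8, 8↦4, 9↦5, 10↦0]  zeros at y ∈ {0, 10}
  x = 5: [0↦2, 1↦8, 2↦1, 3↦3, 4↦3, 5↦1, 6↦8, 7↦2, 8↦5, 9↦6, 10↦5]  zeros at y ∈ ∅
  x = 6: [0↦7, 1↦5, 2↦5, 3↦7, 4↦0, 5↦6, 6↦3, 7↦2, 8↦3, 9↦6, 10↦0]  zeros at y ∈ {4, 10}
  x = 7: [0↦5, 1↦8, 2↦6, 3↦10, 4↦9, 5↦3, 6↦3, 7↦9, 8↦10, 9↦6, 10↦8]  zeros at y ∈ ∅
  x = 8: [0↦8, 1↦7, 2↦5, 3↦2, 4↦9, 5↦4, 6↦9, 7↦2, 8↦5, 9↦7, 10↦8]  zeros at y ∈ ∅
  x = 9: [0↦6, 1↦3, 2↦3, 3↦6, 4↦1, 5↦10, 6↦0, 7↦4, 8↦0, 9↦10, 10↦1]  zeros at y ∈ {6, 8}
  x = 10: [0↦0, 1↦8, 2↦1, 3↦1, 4↦8, 5↦0, 6↦10, 7↦5, 8↦7, 9↦5, 10↦10]  zeros at y ∈ {0, 5}
Collecting zeros: affine points = {(0, 2), (2, 8), (2, 10), (3, 0), (4, 0), (4, 10), (6, 4), (6, 10), (9, 6), (9, 8), (10, 0), (10, 5)}.
Total count |C(F_11)_aff| = 12.


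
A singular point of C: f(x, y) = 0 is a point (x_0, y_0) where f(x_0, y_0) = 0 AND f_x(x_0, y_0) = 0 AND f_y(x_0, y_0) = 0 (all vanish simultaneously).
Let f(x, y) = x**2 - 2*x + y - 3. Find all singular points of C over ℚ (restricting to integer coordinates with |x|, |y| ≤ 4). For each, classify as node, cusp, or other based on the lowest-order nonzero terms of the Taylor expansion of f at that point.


No singular points in the scanned grid; C is smooth there.

Compute partial derivatives:
  f_x = 2*x - 2.
  f_y = 1.
f_y = 1 is a nonzero constant, so f_y never vanishes: no point (x, y) can satisfy f = f_x = f_y = 0. In particular no (x, y) ∈ {−4, ..., 4}² is singular; the curve is smooth.


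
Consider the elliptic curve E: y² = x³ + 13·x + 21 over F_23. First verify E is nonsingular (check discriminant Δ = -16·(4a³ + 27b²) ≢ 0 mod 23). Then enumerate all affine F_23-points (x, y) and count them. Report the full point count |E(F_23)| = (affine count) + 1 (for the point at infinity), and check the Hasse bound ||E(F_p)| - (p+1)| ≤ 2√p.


Affine points = {(1, 9), (1, 14), (2, 3), (2, 20), (3, 8), (3, 15), (5, 2), (5, 21), (6, 4), (6, 19), (7, 8), (7, 15), (8, 4), (8, 19), (9, 4), (9, 19), (10, 1), (10, 22), (11, 0), (13, 8), (13, 15), (14, 7), (14, 16), (15, 7), (15, 16), (16, 1), (16, 22), (17, 7), (17, 16), (20, 1), (20, 22)}; affine count = 31; |E(F_23)| = 32.

Discriminant check: Δ ∝ 4a³ + 27b² = 4·13³ + 27·21² = 4·2197 + 27·441 ≡ 18 (mod 23). Nonzero ⇒ E is nonsingular.
For each x ∈ F_23, compute rhs = x³ + 13·x + 21 mod 23, then count y ∈ F_23 with y² ≡ rhs.
  x = 0: rhs = 21, matching y values: none (0 points).
  x = 1: rhs = 12, matching y values: 9, 14 (2 points).
  x = 2: rhs = 9, matching y values: 3, 20 (2 points).
  x = 3: rhs = 18, matching y values: 8, 15 (2 points).
  x = 4: rhs = 22, matching y values: none (0 points).
  x = 5: rhs = 4, matching y values: 2, 21 (2 points).
  x = 6: rhs = 16, matching y values: 4, 19 (2 points).
  x = 7: rhs = 18, matching y values: 8, 15 (2 points).
  x = 8: rhs = 16, matching y values: 4, 19 (2 points).
  x = 9: rhs = 16, matching y values: 4, 19 (2 points).
  x = 10: rhs = 1, matching y values: 1, 22 (2 points).
  x = 11: rhs = 0, matching y values: 0 (1 points).
  x = 12: rhs = 19, matching y values: none (0 points).
  x = 13: rhs = 18, matching y values: 8, 15 (2 points).
  x = 14: rhs = 3, matching y values: 7, 16 (2 points).
  x = 15: rhs = 3, matching y values: 7, 16 (2 points).
  x = 16: rhs = 1, matching y values: 1, 22 (2 points).
  x = 17: rhs = 3, matching y values: 7, 16 (2 points).
  x = 18: rhs = 15, matching y values: none (0 points).
  x = 19: rhs = 20, matching y values: none (0 points).
  x = 20: rhs = 1, matching y values: 1, 22 (2 points).
  x = 21: rhs = 10, matching y values: none (0 points).
  x = 22: rhs = 7, matching y values: none (0 points).
Total affine count: 31.
Full point count |E(F_23)| = 31 + 1 = 32.
Hasse bound: |32 − (23+1)| = |8| = 8 ≤ 2√23 ≈ 9.5917 ✓.


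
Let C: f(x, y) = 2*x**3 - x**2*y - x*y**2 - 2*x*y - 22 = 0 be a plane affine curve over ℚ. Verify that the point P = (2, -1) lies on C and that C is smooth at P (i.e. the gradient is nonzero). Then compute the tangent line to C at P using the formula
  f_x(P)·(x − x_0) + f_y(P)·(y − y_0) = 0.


Tangent line at P: 29*x - 4*y - 62 = 0.

Step 1: f(2, -1) = 0, so P lies on C.
Step 2: partial derivatives
  f_x(x, y) = 6*x**2 - 2*x*y - y**2 - 2*y, f_y(x, y) = -x**2 - 2*x*y - 2*x.
  f_x(P) = 29, f_y(P) = -4 (gradient nonzero, so P is smooth).
Step 3: tangent line at P: 29·(x − 2) + -4·(y − -1) = 0.
Expanding: 29*x - 4*y - 62 = 0.


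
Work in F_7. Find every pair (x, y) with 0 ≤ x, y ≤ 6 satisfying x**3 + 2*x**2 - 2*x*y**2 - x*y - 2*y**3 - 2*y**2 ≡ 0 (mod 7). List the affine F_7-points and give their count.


Affine F_7-points: {(0, 0), (0, 6), (2, 2), (2, 3), (2, 6), (3, 5), (3, 6), (5, 0), (6, 1)}; count = 9.

For each of the 49 pairs (x, y) ∈ F_7², evaluate f(x, y) mod 7. Record the zeros.
  x = 0: [0↦0, 1↦3, 2↦4, 3↦5, 4↦1, 5↦1, 6↦0]  zeros at y ∈ {0, 6}
  x = 1: [0↦3, 1↦3, 2↦4, 3↦1, 4↦3, 5↦5, 6↦2]  zeros at y ∈ ∅
  x = 2: [0↦2, 1↦6, 2↦0, 3↦0, 4↦1, 5↦5, 6↦0]  zeros at y ∈ {2, 3, 6}
  x = 3: [0↦3, 1↦4, 2↦5, 3↦1, 4↦1, 5↦0, 6↦0]  zeros at y ∈ {5, 6}
  x = 4: [0↦5, 1↦3, 2↦4, 3↦3, 4↦2, 5↦3, 6↦1]  zeros at y ∈ ∅
  x = 5: [0↦0, 1↦2, 2↦3, 3↦5, 4↦3, 5↦6, 6↦2]  zeros at y ∈ {0}
  x = 6: [0↦1, 1↦0, 2↦1, 3↦6, 4↦3, 5↦1, 6↦2]  zeros at y ∈ {1}
Collecting zeros: affine points = {(0, 0), (0, 6), (2, 2), (2, 3), (2, 6), (3, 5), (3, 6), (5, 0), (6, 1)}.
Total count |C(F_7)_aff| = 9.


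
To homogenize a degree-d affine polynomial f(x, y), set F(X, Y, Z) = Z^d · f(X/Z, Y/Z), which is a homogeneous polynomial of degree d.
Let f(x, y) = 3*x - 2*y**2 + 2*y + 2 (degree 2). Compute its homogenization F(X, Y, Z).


F(X, Y, Z) = 3*X*Z - 2*Y**2 + 2*Y*Z + 2*Z**2

deg(f) = 2.
Substitute x = X/Z, y = Y/Z into f, then multiply by Z^2.
  monomial 3·x^1·y^0 ↦ 3·X^1·Y^0·Z^1.
  monomial -2·x^0·y^2 ↦ -2·X^0·Y^2·Z^0.
  monomial 2·x^0·y^1 ↦ 2·X^0·Y^1·Z^1.
  monomial 2·x^0·y^0 ↦ 2·X^0·Y^0·Z^2.
Collecting: F(X, Y, Z) = 3*X*Z - 2*Y**2 + 2*Y*Z + 2*Z**2.


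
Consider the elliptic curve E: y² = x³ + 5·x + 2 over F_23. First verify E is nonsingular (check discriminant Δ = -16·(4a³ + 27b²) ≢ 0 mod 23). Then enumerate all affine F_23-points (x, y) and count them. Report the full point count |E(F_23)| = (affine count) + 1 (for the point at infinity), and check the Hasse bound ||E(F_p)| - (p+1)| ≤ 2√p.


Affine points = {(0, 5), (0, 18), (1, 10), (1, 13), (6, 8), (6, 15), (7, 9), (7, 14), (8, 5), (8, 18), (11, 10), (11, 13), (15, 5), (15, 18), (17, 3), (17, 20), (18, 6), (18, 17), (20, 11), (20, 12)}; affine count = 20; |E(F_23)| = 21.

Discriminant check: Δ ∝ 4a³ + 27b² = 4·5³ + 27·2² = 4·125 + 27·4 ≡ 10 (mod 23). Nonzero ⇒ E is nonsingular.
For each x ∈ F_23, compute rhs = x³ + 5·x + 2 mod 23, then count y ∈ F_23 with y² ≡ rhs.
  x = 0: rhs = 2, matching y values: 5, 18 (2 points).
  x = 1: rhs = 8, matching y values: 10, 13 (2 points).
  x = 2: rhs = 20, matching y values: none (0 points).
  x = 3: rhs = 21, matching y values: none (0 points).
  x = 4: rhs = 17, matching y values: none (0 points).
  x = 5: rhs = 14, matching y values: none (0 points).
  x = 6: rhs = 18, matching y values: 8, 15 (2 points).
  x = 7: rhs = 12, matching y values: 9, 14 (2 points).
  x = 8: rhs = 2, matching y values: 5, 18 (2 points).
  x = 9: rhs = 17, matching y values: none (0 points).
  x = 10: rhs = 17, matching y values: none (0 points).
  x = 11: rhs = 8, matching y values: 10, 13 (2 points).
  x = 12: rhs = 19, matching y values: none (0 points).
  x = 13: rhs = 10, matching y values: none (0 points).
  x = 14: rhs = 10, matching y values: none (0 points).
  x = 15: rhs = 2, matching y values: 5, 18 (2 points).
  x = 16: rhs = 15, matching y values: none (0 points).
  x = 17: rhs = 9, matching y values: 3, 20 (2 points).
  x = 18: rhs = 13, matching y values: 6, 17 (2 points).
  x = 19: rhs = 10, matching y values: none (0 points).
  x = 20: rhs = 6, matching y values: 11, 12 (2 points).
  x = 21: rhs = 7, matching y values: none (0 points).
  x = 22: rhs = 19, matching y values: none (0 points).
Total affine count: 20.
Full point count |E(F_23)| = 20 + 1 = 21.
Hasse bound: |21 − (23+1)| = |-3| = 3 ≤ 2√23 ≈ 9.5917 ✓.


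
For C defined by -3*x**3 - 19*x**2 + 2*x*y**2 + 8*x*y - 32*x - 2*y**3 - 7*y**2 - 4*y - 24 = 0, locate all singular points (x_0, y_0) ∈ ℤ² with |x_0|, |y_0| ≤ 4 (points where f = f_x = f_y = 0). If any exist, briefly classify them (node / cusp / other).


Singular points: {(-2, -2)}; classification: node.

Compute partial derivatives:
  f_x = -9*x**2 - 38*x + 2*y**2 + 8*y - 32.
  f_y = 4*x*y + 8*x - 6*y**2 - 14*y - 4.
Scan x_0 ∈ {−4, ..., 4}. For each x_0, f_y(x_0, y) is a polynomial in y; find its integer roots y ∈ {−4, ..., 4}, then test f_x and f at those candidates.
  x = -4: f_y(-4, y) = -6*y**2 - 30*y - 36; vanishes at y ∈ {-3, -2}. (-4, -3): f_x = -30 ≠ 0; (-4, -2): f_x = -32 ≠ 0.
  x = -3: f_y(-3, y) = -6*y**2 - 26*y - 28; vanishes at y ∈ {-2}. (-3, -2): f_x = -7 ≠ 0.
  x = -2: f_y(-2, y) = -6*y**2 - 22*y - 20; vanishes at y ∈ {-2}. (-2, -2): f_x = 0, f = 0 — SINGULAR.
  x = -1: f_y(-1, y) = -6*y**2 - 18*y - 12; vanishes at y ∈ {-2, -1}. (-1, -2): f_x = -11 ≠ 0; (-1, -1): f_x = -9 ≠ 0.
  x = 0: f_y(0, y) = -6*y**2 - 14*y - 4; vanishes at y ∈ {-2}. (0, -2): f_x = -40 ≠ 0.
  x = 1: f_y(1, y) = -6*y**2 - 10*y + 4; vanishes at y ∈ {-2}. (1, -2): f_x = -87 ≠ 0.
  x = 2: f_y(2, y) = -6*y**2 - 6*y + 12; vanishes at y ∈ {-2, 1}. (2, -2): f_x = -152 ≠ 0; (2, 1): f_x = -134 ≠ 0.
  x = 3: f_y(3, y) = -6*y**2 - 2*y + 20; vanishes at y ∈ {-2}. (3, -2): f_x = -235 ≠ 0.
  x = 4: f_y(4, y) = -6*y**2 + 2*y + 28; vanishes at y ∈ {-2}. (4, -2): f_x = -336 ≠ 0.
Only singular point on the grid: (-2, -2).
Classify: substitute x = -2 + u, y = -2 + v and expand: f = -3*u**3 - u**2 + 2*u*v**2 - 2*v**3 + v**2.
No constant or linear terms (consistent with a singular point). Quadratic part: -u**2 + v**2. Cubic part: -3*u**3 + 2*u*v**2 - 2*v**3.
The quadratic part v**2 - u**2 = (v − u)(v + u) splits into two distinct linear factors, so there are two distinct tangent lines y − -2 = ±(x − -2) — this is a node (ordinary double point).
Classification: node.


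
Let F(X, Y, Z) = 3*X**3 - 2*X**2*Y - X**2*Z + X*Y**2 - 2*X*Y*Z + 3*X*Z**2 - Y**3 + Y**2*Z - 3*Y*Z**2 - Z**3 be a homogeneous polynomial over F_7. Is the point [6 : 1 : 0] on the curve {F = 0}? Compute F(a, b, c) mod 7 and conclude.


F(6,1,0) ≡ 0 (mod 7); P is on the curve.

Evaluate F(6, 1, 0) term-by-term (mod 7).
  3*X**3 ↦ 3·216·1·1 = 648
  -2*X**2*Y ↦ -2·36·1·1 = -72
  -X**2*Z ↦ -1·36·1·0 = 0
  X*Y**2 ↦ 1·6·1·1 = 6
  -2*X*Y*Z ↦ -2·6·1·0 = 0
  3*X*Z**2 ↦ 3·6·1·0 = 0
  -Y**3 ↦ -1·1·1·1 = -1
  Y**2*Z ↦ 1·1·1·0 = 0
  -3*Y*Z**2 ↦ -3·1·1·0 = 0
  -Z**3 ↦ -1·1·1·0 = 0
Sum: F(6, 1, 0) = (648) + (-72) + (0) + (6) + (0) + (0) + (-1) + (0) + (0) + (0) = 581.
Reducing mod 7: 581 ≡ 0 (mod 7).
Since F(a, b, c) ≡ 0 (mod 7), P lies on the curve.


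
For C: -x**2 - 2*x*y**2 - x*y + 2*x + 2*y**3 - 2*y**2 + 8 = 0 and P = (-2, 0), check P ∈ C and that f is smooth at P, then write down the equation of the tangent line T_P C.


Tangent line at P: 6*x + 2*y + 12 = 0.

Step 1: f(-2, 0) = 0, so P lies on C.
Step 2: partial derivatives
  f_x(x, y) = -2*x - 2*y**2 - y + 2, f_y(x, y) = -4*x*y - x + 6*y**2 - 4*y.
  f_x(P) = 6, f_y(P) = 2 (gradient nonzero, so P is smooth).
Step 3: tangent line at P: 6·(x − -2) + 2·(y − 0) = 0.
Expanding: 6*x + 2*y + 12 = 0.


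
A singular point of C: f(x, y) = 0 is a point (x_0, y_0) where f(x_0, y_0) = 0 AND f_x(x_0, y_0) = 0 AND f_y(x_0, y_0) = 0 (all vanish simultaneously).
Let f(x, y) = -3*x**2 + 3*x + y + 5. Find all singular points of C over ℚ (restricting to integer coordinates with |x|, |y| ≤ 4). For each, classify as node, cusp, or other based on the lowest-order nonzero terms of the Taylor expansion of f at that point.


No singular points in the scanned grid; C is smooth there.

Compute partial derivatives:
  f_x = 3 - 6*x.
  f_y = 1.
f_y = 1 is a nonzero constant, so f_y never vanishes: no point (x, y) can satisfy f = f_x = f_y = 0. In particular no (x, y) ∈ {−4, ..., 4}² is singular; the curve is smooth.


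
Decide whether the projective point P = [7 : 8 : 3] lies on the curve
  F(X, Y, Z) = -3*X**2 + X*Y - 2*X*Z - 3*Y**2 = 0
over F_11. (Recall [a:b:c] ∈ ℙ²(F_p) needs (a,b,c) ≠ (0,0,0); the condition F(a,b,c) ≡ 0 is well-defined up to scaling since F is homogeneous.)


F(7,8,3) ≡ 5 (mod 11); P is NOT on the curve.

Evaluate F(7, 8, 3) term-by-term (mod 11).
  -3*X**2 ↦ -3·49·1·1 = -147
  X*Y ↦ 1·7·8·1 = 56
  -2*X*Z ↦ -2·7·1·3 = -42
  -3*Y**2 ↦ -3·1·64·1 = -192
Sum: F(7, 8, 3) = (-147) + (56) + (-42) + (-192) = -325.
Reducing mod 11: -325 ≡ 5 (mod 11).
Since F(a, b, c) ≡ 5 ≠ 0 (mod 11), P does NOT lie on the curve.


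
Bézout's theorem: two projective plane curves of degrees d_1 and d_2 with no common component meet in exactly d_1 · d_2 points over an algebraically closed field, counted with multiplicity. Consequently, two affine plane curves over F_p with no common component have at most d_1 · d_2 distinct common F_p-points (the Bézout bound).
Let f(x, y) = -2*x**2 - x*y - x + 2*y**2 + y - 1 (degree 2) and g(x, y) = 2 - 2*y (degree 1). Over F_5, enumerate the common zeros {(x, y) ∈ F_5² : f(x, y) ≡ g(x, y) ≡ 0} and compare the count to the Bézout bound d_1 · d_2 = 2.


Common zeros: {(2, 1)}; count = 1; Bézout bound = 2.

deg(f) = 2, deg(g) = 1, so Bézout bound = 2.
Scan x ∈ F_5. For each x, list the y ∈ F_5 with f(x, y) ≡ 0 and those with g(x, y) ≡ 0 (mod 5); the common zeros in that column are the intersection.
  x = 0: f ≡ 0 at y ∈ {3, 4}; g ≡ 0 at y ∈ {1}; common: ∅.
  x = 1: f ≡ 0 at y ∈ ∅; g ≡ 0 at y ∈ {1}; common: ∅.
  x = 2: f ≡ 0 at y ∈ {1, 2}; g ≡ 0 at y ∈ {1}; common: {1}.
  x = 3: f ≡ 0 at y ∈ {3}; g ≡ 0 at y ∈ {1}; common: ∅.
  x = 4: f ≡ 0 at y ∈ {2}; g ≡ 0 at y ∈ {1}; common: ∅.
Collecting: common zeros = {(2, 1)}, so the count is 1.
Comparison with the Bézout bound: 1 ≤ 2 = deg(f)·deg(g), as expected for curves with no common component (the affine F_5-count falls short of the bound because intersections may lie at infinity, over extension fields, or carry multiplicity).


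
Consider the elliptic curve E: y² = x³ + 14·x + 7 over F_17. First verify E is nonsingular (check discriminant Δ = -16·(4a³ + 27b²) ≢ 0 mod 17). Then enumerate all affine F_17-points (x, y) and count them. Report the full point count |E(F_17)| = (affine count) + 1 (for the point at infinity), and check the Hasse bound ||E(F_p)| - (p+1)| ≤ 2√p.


Affine points = {(2, 3), (2, 14), (3, 5), (3, 12), (4, 5), (4, 12), (5, 7), (5, 10), (6, 1), (6, 16), (8, 6), (8, 11), (10, 5), (10, 12), (11, 8), (11, 9), (12, 4), (12, 13), (16, 3), (16, 14)}; affine count = 20; |E(F_17)| = 21.

Discriminant check: Δ ∝ 4a³ + 27b² = 4·14³ + 27·7² = 4·2744 + 27·49 ≡ 8 (mod 17). Nonzero ⇒ E is nonsingular.
For each x ∈ F_17, compute rhs = x³ + 14·x + 7 mod 17, then count y ∈ F_17 with y² ≡ rhs.
  x = 0: rhs = 7, matching y values: none (0 points).
  x = 1: rhs = 5, matching y values: none (0 points).
  x = 2: rhs = 9, matching y values: 3, 14 (2 points).
  x = 3: rhs = 8, matching y values: 5, 12 (2 points).
  x = 4: rhs = 8, matching y values: 5, 12 (2 points).
  x = 5: rhs = 15, matching y values: 7, 10 (2 points).
  x = 6: rhs = 1, matching y values: 1, 16 (2 points).
  x = 7: rhs = 6, matching y values: none (0 points).
  x = 8: rhs = 2, matching y values: 6, 11 (2 points).
  x = 9: rhs = 12, matching y values: none (0 points).
  x = 10: rhs = 8, matching y values: 5, 12 (2 points).
  x = 11: rhs = 13, matching y values: 8, 9 (2 points).
  x = 12: rhs = 16, matching y values: 4, 13 (2 points).
  x = 13: rhs = 6, matching y values: none (0 points).
  x = 14: rhs = 6, matching y values: none (0 points).
  x = 15: rhs = 5, matching y values: none (0 points).
  x = 16: rhs = 9, matching y values: 3, 14 (2 points).
Total affine count: 20.
Full point count |E(F_17)| = 20 + 1 = 21.
Hasse bound: |21 − (17+1)| = |3| = 3 ≤ 2√17 ≈ 8.2462 ✓.


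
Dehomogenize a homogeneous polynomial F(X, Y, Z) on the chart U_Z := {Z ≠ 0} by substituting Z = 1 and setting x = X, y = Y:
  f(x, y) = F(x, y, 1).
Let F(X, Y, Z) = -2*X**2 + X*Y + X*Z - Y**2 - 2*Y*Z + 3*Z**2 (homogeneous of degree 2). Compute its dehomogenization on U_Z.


f(x, y) = -2*x**2 + x*y + x - y**2 - 2*y + 3

On U_Z we set Z = 1. Each monomial c·X^i·Y^j·Z^k in F becomes c·x^i·y^j·1^k = c·x^i·y^j.
Substituting Z = 1: F(X, Y, 1) = -2*x**2 + x*y + x - y**2 - 2*y + 3.
Note: deg(f) ≤ deg(F) = 2; strict inequality happens when F is divisible by Z (lost terms).


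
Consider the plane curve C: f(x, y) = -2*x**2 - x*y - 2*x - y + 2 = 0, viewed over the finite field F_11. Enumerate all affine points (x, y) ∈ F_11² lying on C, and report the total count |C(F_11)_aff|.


Affine F_11-points: {(0, 2), (1, 10), (2, 4), (3, 0), (4, 10), (5, 5), (6, 4), (7, 0), (8, 5), (9, 2)}; count = 10.

For each of the 121 pairs (x, y) ∈ F_11², evaluate f(x, y) mod 11. Record the zeros.
  x = 0: [0↦2, 1↦1, 2↦0, 3↦10, 4↦9, 5↦8, 6↦7, 7↦6, 8↦5, 9↦4, 10↦3]  zeros at y ∈ {2}
  x = 1: [0↦9, 1↦7, 2↦5, 3↦3, 4↦1, 5↦10, 6↦8, 7↦6, 8↦4, 9↦2, 10↦0]  zeros at y ∈ {10}
  x = 2: [0↦1, 1↦9, 2↦6, 3↦3, 4↦0, 5↦8, 6↦5, 7↦2, 8↦10, 9↦7, 10↦4]  zeros at y ∈ {4}
  x = 3: [0↦0, 1↦7, 2↦3, 3↦10, 4↦6, 5↦2, 6↦9, 7↦5, 8↦1, 9↦8, 10↦4]  zeros at y ∈ {0}
  x = 4: [0↦6, 1↦1, 2↦7, 3↦2, 4↦8, 5↦3, 6↦9, 7↦4, 8↦10, 9↦5, 10↦0]  zeros at y ∈ {10}
  x = 5: [0↦8, 1↦2, 2↦7, 3↦1, 4↦6, 5↦0, 6↦5, 7↦10, 8↦4, 9↦9, 10↦3]  zeros at y ∈ {5}
  x = 6: [0↦6, 1↦10, 2↦3, 3↦7, 4↦0, 5↦4, 6↦8, 7↦1, 8↦5, 9↦9, 10↦2]  zeros at y ∈ {4}
  x = 7: [0↦0, 1↦3, 2↦6, 3↦9, 4↦1, 5↦4, 6↦7, 7↦10, 8↦2, 9↦5, 10↦8]  zeros at y ∈ {0}
  x = 8: [0↦1, 1↦3, 2↦5, 3↦7, 4↦9, 5↦0, 6↦2, 7↦4, 8↦6, 9↦8, 10↦10]  zeros at y ∈ {5}
  x = 9: [0↦9, 1↦10, 2↦0, 3↦1, 4↦2, 5↦3, 6↦4, 7↦5, 8↦6, 9↦7, 10↦8]  zeros at y ∈ {2}
  x = 10: [0↦2, 1↦2, 2↦2, 3↦2, 4↦2, 5↦2, 6↦2, 7↦2, 8↦2, 9↦2, 10↦2]  zeros at y ∈ ∅
Collecting zeros: affine points = {(0, 2), (1, 10), (2, 4), (3, 0), (4, 10), (5, 5), (6, 4), (7, 0), (8, 5), (9, 2)}.
Total count |C(F_11)_aff| = 10.


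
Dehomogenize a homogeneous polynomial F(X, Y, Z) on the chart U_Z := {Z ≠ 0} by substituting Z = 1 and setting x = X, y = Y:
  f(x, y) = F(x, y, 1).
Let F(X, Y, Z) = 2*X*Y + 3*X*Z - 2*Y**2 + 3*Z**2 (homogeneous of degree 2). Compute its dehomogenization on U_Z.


f(x, y) = 2*x*y + 3*x - 2*y**2 + 3

On U_Z we set Z = 1. Each monomial c·X^i·Y^j·Z^k in F becomes c·x^i·y^j·1^k = c·x^i·y^j.
Substituting Z = 1: F(X, Y, 1) = 2*x*y + 3*x - 2*y**2 + 3.
Note: deg(f) ≤ deg(F) = 2; strict inequality happens when F is divisible by Z (lost terms).


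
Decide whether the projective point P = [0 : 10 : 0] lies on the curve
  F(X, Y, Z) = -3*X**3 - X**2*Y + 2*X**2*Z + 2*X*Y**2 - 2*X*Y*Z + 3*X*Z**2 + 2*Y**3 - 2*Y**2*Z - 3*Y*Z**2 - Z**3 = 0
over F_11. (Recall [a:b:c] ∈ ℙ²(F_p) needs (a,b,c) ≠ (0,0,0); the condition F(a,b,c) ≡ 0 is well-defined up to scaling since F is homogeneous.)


F(0,10,0) ≡ 9 (mod 11); P is NOT on the curve.

Evaluate F(0, 10, 0) term-by-term (mod 11).
  -3*X**3 ↦ -3·0·1·1 = 0
  -X**2*Y ↦ -1·0·10·1 = 0
  2*X**2*Z ↦ 2·0·1·0 = 0
  2*X*Y**2 ↦ 2·0·100·1 = 0
  -2*X*Y*Z ↦ -2·0·10·0 = 0
  3*X*Z**2 ↦ 3·0·1·0 = 0
  2*Y**3 ↦ 2·1·1000·1 = 2000
  -2*Y**2*Z ↦ -2·1·100·0 = 0
  -3*Y*Z**2 ↦ -3·1·10·0 = 0
  -Z**3 ↦ -1·1·1·0 = 0
Sum: F(0, 10, 0) = (0) + (0) + (0) + (0) + (0) + (0) + (2000) + (0) + (0) + (0) = 2000.
Reducing mod 11: 2000 ≡ 9 (mod 11).
Since F(a, b, c) ≡ 9 ≠ 0 (mod 11), P does NOT lie on the curve.


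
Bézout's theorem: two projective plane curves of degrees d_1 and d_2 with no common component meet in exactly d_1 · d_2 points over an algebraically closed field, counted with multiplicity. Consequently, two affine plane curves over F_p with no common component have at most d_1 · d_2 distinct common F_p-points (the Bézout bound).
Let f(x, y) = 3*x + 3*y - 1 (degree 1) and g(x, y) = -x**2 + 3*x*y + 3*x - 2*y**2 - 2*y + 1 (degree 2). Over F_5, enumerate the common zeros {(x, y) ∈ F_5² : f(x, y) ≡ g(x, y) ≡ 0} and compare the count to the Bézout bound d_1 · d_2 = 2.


Common zeros: ∅; count = 0; Bézout bound = 2.

deg(f) = 1, deg(g) = 2, so Bézout bound = 2.
Scan x ∈ F_5. For each x, list the y ∈ F_5 with f(x, y) ≡ 0 and those with g(x, y) ≡ 0 (mod 5); the common zeros in that column are the intersection.
  x = 0: f ≡ 0 at y ∈ {2}; g ≡ 0 at y ∈ ∅; common: ∅.
  x = 1: f ≡ 0 at y ∈ {1}; g ≡ 0 at y ∈ {4}; common: ∅.
  x = 2: f ≡ 0 at y ∈ {0}; g ≡ 0 at y ∈ {1}; common: ∅.
  x = 3: f ≡ 0 at y ∈ {4}; g ≡ 0 at y ∈ ∅; common: ∅.
  x = 4: f ≡ 0 at y ∈ {3}; g ≡ 0 at y ∈ {1, 4}; common: ∅.
Collecting: common zeros = ∅, so the count is 0.
Comparison with the Bézout bound: 0 ≤ 2 = deg(f)·deg(g), as expected for curves with no common component (the affine F_5-count falls short of the bound because intersections may lie at infinity, over extension fields, or carry multiplicity).


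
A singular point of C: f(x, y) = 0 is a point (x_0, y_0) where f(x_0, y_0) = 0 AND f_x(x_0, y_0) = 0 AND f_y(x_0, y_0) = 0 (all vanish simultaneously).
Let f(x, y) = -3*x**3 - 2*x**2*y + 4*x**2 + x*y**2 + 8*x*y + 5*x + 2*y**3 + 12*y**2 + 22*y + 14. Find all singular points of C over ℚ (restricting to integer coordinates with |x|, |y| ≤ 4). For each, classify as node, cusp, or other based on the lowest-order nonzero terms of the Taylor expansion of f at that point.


Singular points: {(1, -2)}; classification: node.

Compute partial derivatives:
  f_x = -9*x**2 - 4*x*y + 8*x + y**2 + 8*y + 5.
  f_y = -2*x**2 + 2*x*y + 8*x + 6*y**2 + 24*y + 22.
Scan x_0 ∈ {−4, ..., 4}. For each x_0, f_y(x_0, y) is a polynomial in y; find its integer roots y ∈ {−4, ..., 4}, then test f_x and f at those candidates.
  x = -4: f_y(-4, y) = 6*y**2 + 16*y - 42; no integer root y with |y| ≤ 4.
  x = -3: f_y(-3, y) = 6*y**2 + 18*y - 20; no integer root y with |y| ≤ 4.
  x = -2: f_y(-2, y) = 6*y**2 + 20*y - 2; no integer root y with |y| ≤ 4.
  x = -1: f_y(-1, y) = 6*y**2 + 22*y + 12; vanishes at y ∈ {-3}. (-1, -3): f_x = -39 ≠ 0.
  x = 0: f_y(0, y) = 6*y**2 + 24*y + 22; no integer root y with |y| ≤ 4.
  x = 1: f_y(1, y) = 6*y**2 + 26*y + 28; vanishes at y ∈ {-2}. (1, -2): f_x = 0, f = 0 — SINGULAR.
  x = 2: f_y(2, y) = 6*y**2 + 28*y + 30; vanishes at y ∈ {-3}. (2, -3): f_x = -6 ≠ 0.
  x = 3: f_y(3, y) = 6*y**2 + 30*y + 28; no integer root y with |y| ≤ 4.
  x = 4: f_y(4, y) = 6*y**2 + 32*y + 22; no integer root y with |y| ≤ 4.
Only singular point on the grid: (1, -2).
Classify: substitute x = 1 + u, y = -2 + v and expand: f = -3*u**3 - 2*u**2*v - u**2 + u*v**2 + 2*v**3 + v**2.
No constant or linear terms (consistent with a singular point). Quadratic part: -u**2 + v**2. Cubic part: -3*u**3 - 2*u**2*v + u*v**2 + 2*v**3.
The quadratic part v**2 - u**2 = (v − u)(v + u) splits into two distinct linear factors, so there are two distinct tangent lines y − -2 = ±(x − 1) — this is a node (ordinary double point).
Classification: node.


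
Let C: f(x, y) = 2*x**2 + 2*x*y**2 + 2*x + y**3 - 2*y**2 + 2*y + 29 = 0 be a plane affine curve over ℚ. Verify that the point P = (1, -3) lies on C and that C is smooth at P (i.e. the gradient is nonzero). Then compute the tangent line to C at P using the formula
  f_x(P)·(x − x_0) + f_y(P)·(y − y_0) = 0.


Tangent line at P: 24*x + 29*y + 63 = 0.

Step 1: f(1, -3) = 0, so P lies on C.
Step 2: partial derivatives
  f_x(x, y) = 4*x + 2*y**2 + 2, f_y(x, y) = 4*x*y + 3*y**2 - 4*y + 2.
  f_x(P) = 24, f_y(P) = 29 (gradient nonzero, so P is smooth).
Step 3: tangent line at P: 24·(x − 1) + 29·(y − -3) = 0.
Expanding: 24*x + 29*y + 63 = 0.


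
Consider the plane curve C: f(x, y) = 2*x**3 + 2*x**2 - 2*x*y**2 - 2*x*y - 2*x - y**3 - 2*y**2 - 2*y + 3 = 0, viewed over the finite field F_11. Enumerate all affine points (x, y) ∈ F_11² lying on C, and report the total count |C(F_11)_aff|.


Affine F_11-points: {(0, 6), (4, 7), (4, 9), (5, 4), (6, 0), (7, 8), (8, 2), (8, 4), (8, 9), (9, 5), (9, 9), (9, 10), (10, 3)}; count = 13.

For each of the 121 pairs (x, y) ∈ F_11², evaluate f(x, y) mod 11. Record the zeros.
  x = 0: [0↦3, 1↦9, 2↦5, 3↦7, 4↦9, 5↦5, 6↦0, 7↦10, 8↦7, 9↦7, 10↦4]  zeros at y ∈ {6}
  x = 1: [0↦5, 1↦7, 2↦6, 3↦7, 4↦4, 5↦2, 6↦6, 7↦10, 8↦8, 9↦5, 10↦6]  zeros at y ∈ ∅
  x = 2: [0↦1, 1↦10, 2↦1, 3↦1, 4↦4, 5↦4, 6↦6, 7↦4, 8↦3, 9↦8, 10↦2]  zeros at y ∈ ∅
  x = 3: [0↦3, 1↦8, 2↦2, 3↦1, 4↦10, 5↦1, 6↦1, 7↦4, 8↦4, 9↦6, 10↦4]  zeros at y ∈ ∅
  x = 4: [0↦1, 1↦2, 2↦10, 3↦8, 4↦1, 5↦5, 6↦3, 7↦0, 8↦1, 9↦0, 10↦2]  zeros at y ∈ {7, 9}
  x = 5: [0↦7, 1↦4, 2↦4, 3↦1, 4↦0, 5↦6, 6↦2, 7↦4, 8↦6, 9↦2, 10↦8]  zeros at y ∈ {4}
  x = 6: [0↦0, 1↦4, 2↦7, 3↦3, 4↦8, 5↦5, 6↦10, 7↦6, 8↦9, 9↦2, 10↦1]  zeros at y ∈ {0}
  x = 7: [0↦3, 1↦3, 2↦9, 3↦4, 4↦4, 5↦3, 6↦6, 7↦7, 8↦0, 9↦1, 10↦4]  zeros at y ∈ {8}
  x = 8: [0↦6, 1↦2, 2↦0, 3↦5, 4↦0, 5↦1, 6↦2, 7↦8, 8↦2, 9↦0, 10↦7]  zeros at y ∈ {2, 4, 9}
  x = 9: [0↦10, 1↦2, 2↦3, 3↦7, 4↦8, 5↦0, 6↦10, 7↦10, 8↦5, 9↦0, 10↦0]  zeros at y ∈ {5, 9, 10}
  x = 10: [0↦5, 1↦4, 2↦8, 3↦0, 4↦7, 5↦1, 6↦9, 7↦3, 8↦10, 9↦2, 10↦6]  zeros at y ∈ {3}
Collecting zeros: affine points = {(0, 6), (4, 7), (4, 9), (5, 4), (6, 0), (7, 8), (8, 2), (8, 4), (8, 9), (9, 5), (9, 9), (9, 10), (10, 3)}.
Total count |C(F_11)_aff| = 13.


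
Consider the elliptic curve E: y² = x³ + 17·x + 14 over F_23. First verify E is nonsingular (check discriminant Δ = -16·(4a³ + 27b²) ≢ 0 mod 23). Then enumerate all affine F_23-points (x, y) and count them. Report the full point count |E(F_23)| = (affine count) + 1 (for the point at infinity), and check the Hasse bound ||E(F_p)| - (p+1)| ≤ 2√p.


Affine points = {(1, 3), (1, 20), (3, 0), (4, 10), (4, 13), (7, 4), (7, 19), (8, 8), (8, 15), (14, 11), (14, 12), (16, 9), (16, 14), (17, 8), (17, 15), (21, 8), (21, 15)}; affine count = 17; |E(F_23)| = 18.

Discriminant check: Δ ∝ 4a³ + 27b² = 4·17³ + 27·14² = 4·4913 + 27·196 ≡ 12 (mod 23). Nonzero ⇒ E is nonsingular.
For each x ∈ F_23, compute rhs = x³ + 17·x + 14 mod 23, then count y ∈ F_23 with y² ≡ rhs.
  x = 0: rhs = 14, matching y values: none (0 points).
  x = 1: rhs = 9, matching y values: 3, 20 (2 points).
  x = 2: rhs = 10, matching y values: none (0 points).
  x = 3: rhs = 0, matching y values: 0 (1 points).
  x = 4: rhs = 8, matching y values: 10, 13 (2 points).
  x = 5: rhs = 17, matching y values: none (0 points).
  x = 6: rhs = 10, matching y values: none (0 points).
  x = 7: rhs = 16, matching y values: 4, 19 (2 points).
  x = 8: rhs = 18, matching y values: 8, 15 (2 points).
  x = 9: rhs = 22, matching y values: none (0 points).
  x = 10: rhs = 11, matching y values: none (0 points).
  x = 11: rhs = 14, matching y values: none (0 points).
  x = 12: rhs = 14, matching y values: none (0 points).
  x = 13: rhs = 17, matching y values: none (0 points).
  x = 14: rhs = 6, matching y values: 11, 12 (2 points).
  x = 15: rhs = 10, matching y values: none (0 points).
  x = 16: rhs = 12, matching y values: 9, 14 (2 points).
  x = 17: rhs = 18, matching y values: 8, 15 (2 points).
  x = 18: rhs = 11, matching y values: none (0 points).
  x = 19: rhs = 20, matching y values: none (0 points).
  x = 20: rhs = 5, matching y values: none (0 points).
  x = 21: rhs = 18, matching y values: 8, 15 (2 points).
  x = 22: rhs = 19, matching y values: none (0 points).
Total affine count: 17.
Full point count |E(F_23)| = 17 + 1 = 18.
Hasse bound: |18 − (23+1)| = |-6| = 6 ≤ 2√23 ≈ 9.5917 ✓.


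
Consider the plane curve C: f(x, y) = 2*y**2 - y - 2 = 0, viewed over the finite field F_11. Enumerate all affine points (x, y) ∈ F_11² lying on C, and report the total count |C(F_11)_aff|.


Affine F_11-points: ∅; count = 0.

For each of the 121 pairs (x, y) ∈ F_11², evaluate f(x, y) mod 11. Record the zeros.
  x = 0: [0↦9, 1↦10, 2↦4, 3↦2, 4↦4, 5↦10, 6↦9, 7↦1, 8↦8, 9↦8, 10↦1]  zeros at y ∈ ∅
  x = 1: [0↦9, 1↦10, 2↦4, 3↦2, 4↦4, 5↦10, 6↦9, 7↦1, 8↦8, 9↦8, 10↦1]  zeros at y ∈ ∅
  x = 2: [0↦9, 1↦10, 2↦4, 3↦2, 4↦4, 5↦10, 6↦9, 7↦1, 8↦8, 9↦8, 10↦1]  zeros at y ∈ ∅
  x = 3: [0↦9, 1↦10, 2↦4, 3↦2, 4↦4, 5↦10, 6↦9, 7↦1, 8↦8, 9↦8, 10↦1]  zeros at y ∈ ∅
  x = 4: [0↦9, 1↦10, 2↦4, 3↦2, 4↦4, 5↦10, 6↦9, 7↦1, 8↦8, 9↦8, 10↦1]  zeros at y ∈ ∅
  x = 5: [0↦9, 1↦10, 2↦4, 3↦2, 4↦4, 5↦10, 6↦9, 7↦1, 8↦8, 9↦8, 10↦1]  zeros at y ∈ ∅
  x = 6: [0↦9, 1↦10, 2↦4, 3↦2, 4↦4, 5↦10, 6↦9, 7↦1, 8↦8, 9↦8, 10↦1]  zeros at y ∈ ∅
  x = 7: [0↦9, 1↦10, 2↦4, 3↦2, 4↦4, 5↦10, 6↦9, 7↦1, 8↦8, 9↦8, 10↦1]  zeros at y ∈ ∅
  x = 8: [0↦9, 1↦10, 2↦4, 3↦2, 4↦4, 5↦10, 6↦9, 7↦1, 8↦8, 9↦8, 10↦1]  zeros at y ∈ ∅
  x = 9: [0↦9, 1↦10, 2↦4, 3↦2, 4↦4, 5↦10, 6↦9, 7↦1, 8↦8, 9↦8, 10↦1]  zeros at y ∈ ∅
  x = 10: [0↦9, 1↦10, 2↦4, 3↦2, 4↦4, 5↦10, 6↦9, 7↦1, 8↦8, 9↦8, 10↦1]  zeros at y ∈ ∅
Collecting zeros: affine points = ∅.
Total count |C(F_11)_aff| = 0.


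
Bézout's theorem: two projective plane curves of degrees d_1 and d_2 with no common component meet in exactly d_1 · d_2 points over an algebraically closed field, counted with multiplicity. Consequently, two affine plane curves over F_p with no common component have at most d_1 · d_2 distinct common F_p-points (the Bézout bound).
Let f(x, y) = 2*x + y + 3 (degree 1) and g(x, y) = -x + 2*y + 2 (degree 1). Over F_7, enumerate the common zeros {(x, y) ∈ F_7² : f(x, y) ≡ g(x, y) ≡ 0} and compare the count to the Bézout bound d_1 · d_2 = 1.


Common zeros: {(2, 0)}; count = 1; Bézout bound = 1.

deg(f) = 1, deg(g) = 1, so Bézout bound = 1.
Scan x ∈ F_7. For each x, list the y ∈ F_7 with f(x, y) ≡ 0 and those with g(x, y) ≡ 0 (mod 7); the common zeros in that column are the intersection.
  x = 0: f ≡ 0 at y ∈ {4}; g ≡ 0 at y ∈ {6}; common: ∅.
  x = 1: f ≡ 0 at y ∈ {2}; g ≡ 0 at y ∈ {3}; common: ∅.
  x = 2: f ≡ 0 at y ∈ {0}; g ≡ 0 at y ∈ {0}; common: {0}.
  x = 3: f ≡ 0 at y ∈ {5}; g ≡ 0 at y ∈ {4}; common: ∅.
  x = 4: f ≡ 0 at y ∈ {3}; g ≡ 0 at y ∈ {1}; common: ∅.
  x = 5: f ≡ 0 at y ∈ {1}; g ≡ 0 at y ∈ {5}; common: ∅.
  x = 6: f ≡ 0 at y ∈ {6}; g ≡ 0 at y ∈ {2}; common: ∅.
Collecting: common zeros = {(2, 0)}, so the count is 1.
Comparison with the Bézout bound: 1 ≤ 1 = deg(f)·deg(g), as expected for curves with no common component (the bound is attained).


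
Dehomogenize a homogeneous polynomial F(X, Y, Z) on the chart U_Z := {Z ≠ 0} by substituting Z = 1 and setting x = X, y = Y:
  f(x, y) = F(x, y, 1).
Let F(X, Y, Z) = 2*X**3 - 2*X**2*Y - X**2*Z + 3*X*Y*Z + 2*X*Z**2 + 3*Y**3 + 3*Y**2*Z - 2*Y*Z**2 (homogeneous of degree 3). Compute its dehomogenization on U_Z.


f(x, y) = 2*x**3 - 2*x**2*y - x**2 + 3*x*y + 2*x + 3*y**3 + 3*y**2 - 2*y

On U_Z we set Z = 1. Each monomial c·X^i·Y^j·Z^k in F becomes c·x^i·y^j·1^k = c·x^i·y^j.
Substituting Z = 1: F(X, Y, 1) = 2*x**3 - 2*x**2*y - x**2 + 3*x*y + 2*x + 3*y**3 + 3*y**2 - 2*y.
Note: deg(f) ≤ deg(F) = 3; strict inequality happens when F is divisible by Z (lost terms).


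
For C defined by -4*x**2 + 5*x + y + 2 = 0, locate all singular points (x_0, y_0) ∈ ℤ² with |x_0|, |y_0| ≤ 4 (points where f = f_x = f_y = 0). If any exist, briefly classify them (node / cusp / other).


No singular points in the scanned grid; C is smooth there.

Compute partial derivatives:
  f_x = 5 - 8*x.
  f_y = 1.
f_y = 1 is a nonzero constant, so f_y never vanishes: no point (x, y) can satisfy f = f_x = f_y = 0. In particular no (x, y) ∈ {−4, ..., 4}² is singular; the curve is smooth.


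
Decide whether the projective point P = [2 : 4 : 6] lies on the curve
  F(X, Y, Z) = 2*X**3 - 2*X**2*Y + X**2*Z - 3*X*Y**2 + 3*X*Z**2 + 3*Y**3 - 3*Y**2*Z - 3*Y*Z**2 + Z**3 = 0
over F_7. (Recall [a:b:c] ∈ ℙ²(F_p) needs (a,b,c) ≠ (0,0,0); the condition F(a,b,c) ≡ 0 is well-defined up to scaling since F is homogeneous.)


F(2,4,6) ≡ 5 (mod 7); P is NOT on the curve.

Evaluate F(2, 4, 6) term-by-term (mod 7).
  2*X**3 ↦ 2·8·1·1 = 16
  -2*X**2*Y ↦ -2·4·4·1 = -32
  X**2*Z ↦ 1·4·1·6 = 24
  -3*X*Y**2 ↦ -3·2·16·1 = -96
  3*X*Z**2 ↦ 3·2·1·36 = 216
  3*Y**3 ↦ 3·1·64·1 = 192
  -3*Y**2*Z ↦ -3·1·16·6 = -288
  -3*Y*Z**2 ↦ -3·1·4·36 = -432
  Z**3 ↦ 1·1·1·216 = 216
Sum: F(2, 4, 6) = (16) + (-32) + (24) + (-96) + (216) + (192) + (-288) + (-432) + (216) = -184.
Reducing mod 7: -184 ≡ 5 (mod 7).
Since F(a, b, c) ≡ 5 ≠ 0 (mod 7), P does NOT lie on the curve.


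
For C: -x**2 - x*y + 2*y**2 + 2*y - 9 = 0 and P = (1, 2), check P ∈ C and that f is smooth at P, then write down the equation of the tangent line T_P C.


Tangent line at P: -4*x + 9*y - 14 = 0.

Step 1: f(1, 2) = 0, so P lies on C.
Step 2: partial derivatives
  f_x(x, y) = -2*x - y, f_y(x, y) = -x + 4*y + 2.
  f_x(P) = -4, f_y(P) = 9 (gradient nonzero, so P is smooth).
Step 3: tangent line at P: -4·(x − 1) + 9·(y − 2) = 0.
Expanding: -4*x + 9*y - 14 = 0.


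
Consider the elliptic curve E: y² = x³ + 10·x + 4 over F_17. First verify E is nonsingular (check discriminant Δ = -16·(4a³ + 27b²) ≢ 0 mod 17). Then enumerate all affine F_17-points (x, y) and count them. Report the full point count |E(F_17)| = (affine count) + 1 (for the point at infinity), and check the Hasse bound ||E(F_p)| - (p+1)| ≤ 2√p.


Affine points = {(0, 2), (0, 15), (1, 7), (1, 10), (2, 7), (2, 10), (5, 3), (5, 14), (6, 5), (6, 12), (7, 3), (7, 14), (8, 1), (8, 16), (10, 4), (10, 13), (11, 0), (12, 4), (12, 13), (13, 6), (13, 11), (14, 7), (14, 10)}; affine count = 23; |E(F_17)| = 24.

Discriminant check: Δ ∝ 4a³ + 27b² = 4·10³ + 27·4² = 4·1000 + 27·16 ≡ 12 (mod 17). Nonzero ⇒ E is nonsingular.
For each x ∈ F_17, compute rhs = x³ + 10·x + 4 mod 17, then count y ∈ F_17 with y² ≡ rhs.
  x = 0: rhs = 4, matching y values: 2, 15 (2 points).
  x = 1: rhs = 15, matching y values: 7, 10 (2 points).
  x = 2: rhs = 15, matching y values: 7, 10 (2 points).
  x = 3: rhs = 10, matching y values: none (0 points).
  x = 4: rhs = 6, matching y values: none (0 points).
  x = 5: rhs = 9, matching y values: 3, 14 (2 points).
  x = 6: rhs = 8, matching y values: 5, 12 (2 points).
  x = 7: rhs = 9, matching y values: 3, 14 (2 points).
  x = 8: rhs = 1, matching y values: 1, 16 (2 points).
  x = 9: rhs = 7, matching y values: none (0 points).
  x = 10: rhs = 16, matching y values: 4, 13 (2 points).
  x = 11: rhs = 0, matching y values: 0 (1 points).
  x = 12: rhs = 16, matching y values: 4, 13 (2 points).
  x = 13: rhs = 2, matching y values: 6, 11 (2 points).
  x = 14: rhs = 15, matching y values: 7, 10 (2 points).
  x = 15: rhs = 10, matching y values: none (0 points).
  x = 16: rhs = 10, matching y values: none (0 points).
Total affine count: 23.
Full point count |E(F_17)| = 23 + 1 = 24.
Hasse bound: |24 − (17+1)| = |6| = 6 ≤ 2√17 ≈ 8.2462 ✓.


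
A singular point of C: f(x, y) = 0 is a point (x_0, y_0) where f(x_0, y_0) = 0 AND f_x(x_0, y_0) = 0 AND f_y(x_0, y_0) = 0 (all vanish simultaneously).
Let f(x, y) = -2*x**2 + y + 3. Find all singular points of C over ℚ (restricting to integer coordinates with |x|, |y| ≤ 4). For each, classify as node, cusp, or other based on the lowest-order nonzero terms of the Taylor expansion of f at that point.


No singular points in the scanned grid; C is smooth there.

Compute partial derivatives:
  f_x = -4*x.
  f_y = 1.
f_y = 1 is a nonzero constant, so f_y never vanishes: no point (x, y) can satisfy f = f_x = f_y = 0. In particular no (x, y) ∈ {−4, ..., 4}² is singular; the curve is smooth.


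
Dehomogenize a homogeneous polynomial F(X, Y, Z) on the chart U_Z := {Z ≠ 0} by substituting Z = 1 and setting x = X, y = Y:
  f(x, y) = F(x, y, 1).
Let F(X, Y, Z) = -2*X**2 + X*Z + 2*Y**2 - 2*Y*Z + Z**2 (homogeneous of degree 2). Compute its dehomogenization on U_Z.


f(x, y) = -2*x**2 + x + 2*y**2 - 2*y + 1

On U_Z we set Z = 1. Each monomial c·X^i·Y^j·Z^k in F becomes c·x^i·y^j·1^k = c·x^i·y^j.
Substituting Z = 1: F(X, Y, 1) = -2*x**2 + x + 2*y**2 - 2*y + 1.
Note: deg(f) ≤ deg(F) = 2; strict inequality happens when F is divisible by Z (lost terms).


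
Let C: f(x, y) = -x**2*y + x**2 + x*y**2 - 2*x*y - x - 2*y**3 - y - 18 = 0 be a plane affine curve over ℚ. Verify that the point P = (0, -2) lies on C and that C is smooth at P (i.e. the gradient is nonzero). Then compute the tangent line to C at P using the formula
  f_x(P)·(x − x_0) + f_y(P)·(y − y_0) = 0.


Tangent line at P: 7*x - 25*y - 50 = 0.

Step 1: f(0, -2) = 0, so P lies on C.
Step 2: partial derivatives
  f_x(x, y) = -2*x*y + 2*x + y**2 - 2*y - 1, f_y(x, y) = -x**2 + 2*x*y - 2*x - 6*y**2 - 1.
  f_x(P) = 7, f_y(P) = -25 (gradient nonzero, so P is smooth).
Step 3: tangent line at P: 7·(x − 0) + -25·(y − -2) = 0.
Expanding: 7*x - 25*y - 50 = 0.


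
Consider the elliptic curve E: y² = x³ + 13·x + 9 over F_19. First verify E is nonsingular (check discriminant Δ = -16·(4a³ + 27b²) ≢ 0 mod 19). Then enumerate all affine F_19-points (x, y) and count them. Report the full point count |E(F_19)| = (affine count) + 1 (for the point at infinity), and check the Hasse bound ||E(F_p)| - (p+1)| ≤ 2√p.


Affine points = {(0, 3), (0, 16), (1, 2), (1, 17), (2, 9), (2, 10), (4, 7), (4, 12), (5, 3), (5, 16), (7, 5), (7, 14), (8, 6), (8, 13), (9, 0), (11, 1), (11, 18), (13, 0), (14, 3), (14, 16), (15, 8), (15, 11), (16, 0)}; affine count = 23; |E(F_19)| = 24.

Discriminant check: Δ ∝ 4a³ + 27b² = 4·13³ + 27·9² = 4·2197 + 27·81 ≡ 12 (mod 19). Nonzero ⇒ E is nonsingular.
For each x ∈ F_19, compute rhs = x³ + 13·x + 9 mod 19, then count y ∈ F_19 with y² ≡ rhs.
  x = 0: rhs = 9, matching y values: 3, 16 (2 points).
  x = 1: rhs = 4, matching y values: 2, 17 (2 points).
  x = 2: rhs = 5, matching y values: 9, 10 (2 points).
  x = 3: rhs = 18, matching y values: none (0 points).
  x = 4: rhs = 11, matching y values: 7, 12 (2 points).
  x = 5: rhs = 9, matching y values: 3, 16 (2 points).
  x = 6: rhs = 18, matching y values: none (0 points).
  x = 7: rhs = 6, matching y values: 5, 14 (2 points).
  x = 8: rhs = 17, matching y values: 6, 13 (2 points).
  x = 9: rhs = 0, matching y values: 0 (1 points).
  x = 10: rhs = 18, matching y values: none (0 points).
  x = 11: rhs = 1, matching y values: 1, 18 (2 points).
  x = 12: rhs = 12, matching y values: none (0 points).
  x = 13: rhs = 0, matching y values: 0 (1 points).
  x = 14: rhs = 9, matching y values: 3, 16 (2 points).
  x = 15: rhs = 7, matching y values: 8, 11 (2 points).
  x = 16: rhs = 0, matching y values: 0 (1 points).
  x = 17: rhs = 13, matching y values: none (0 points).
  x = 18: rhs = 14, matching y values: none (0 points).
Total affine count: 23.
Full point count |E(F_19)| = 23 + 1 = 24.
Hasse bound: |24 − (19+1)| = |4| = 4 ≤ 2√19 ≈ 8.7178 ✓.
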